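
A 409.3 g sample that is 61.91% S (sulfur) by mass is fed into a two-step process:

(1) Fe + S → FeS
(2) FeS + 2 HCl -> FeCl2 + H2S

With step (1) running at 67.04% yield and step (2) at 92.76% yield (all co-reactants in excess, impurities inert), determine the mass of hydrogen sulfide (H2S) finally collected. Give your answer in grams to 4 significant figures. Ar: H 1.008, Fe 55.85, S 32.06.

167.5 g

Pure S = 409.3 × 0.6191 = 253.40 g.
M(S) = 32.06 g/mol.
M(H2S) = 2(1.008) + 32.06 = 34.076 g/mol.
n(S) = 253.40 / 32.06 = 7.9039 mol.
Step 1 (S:FeS = 1:1): theoretical n(FeS) = 7.9039 mol; at 67.04% yield, n(FeS) = 5.2987 mol.
Step 2 (FeS:H2S = 1:1): theoretical n(H2S) = 5.2987 mol, so theoretical mass = 5.2987 × 34.076 = 180.56 g.
At 92.76% yield, actual mass of H2S = 180.56 × 0.9276 = 167.49 g.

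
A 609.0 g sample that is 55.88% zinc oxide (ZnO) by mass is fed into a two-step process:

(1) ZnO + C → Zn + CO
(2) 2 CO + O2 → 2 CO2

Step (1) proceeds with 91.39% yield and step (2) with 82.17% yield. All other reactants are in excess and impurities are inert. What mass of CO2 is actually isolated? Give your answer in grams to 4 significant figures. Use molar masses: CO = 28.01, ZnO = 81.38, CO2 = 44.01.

Pure ZnO = 609.0 × 0.5588 = 340.31 g.
n(ZnO) = 340.31 / 81.38 = 4.1817 mol.
Step 1 (ZnO:CO = 1:1): theoretical n(CO) = 4.1817 mol; at 91.39% yield, n(CO) = 3.8217 mol.
Step 2 (CO:CO2 = 2:2): theoretical n(CO2) = 3.8217 mol, so theoretical mass = 3.8217 × 44.01 = 168.19 g.
At 82.17% yield, actual mass of CO2 = 168.19 × 0.8217 = 138.20 g.

138.2 g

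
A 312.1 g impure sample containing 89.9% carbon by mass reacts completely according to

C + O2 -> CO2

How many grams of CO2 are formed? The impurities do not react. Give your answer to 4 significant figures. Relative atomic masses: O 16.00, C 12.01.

Mass of pure C = 312.1 g × 0.899 = 280.58 g.
M(C) = 12.01 g/mol.
M(CO2) = 12.01 + 2(16.00) = 44.01 g/mol.
n(C) = 280.58 g / 12.01 g/mol = 23.362 mol.
From the equation the C:CO2 mole ratio is 1:1, so n(CO2) = 23.362 × 1/1 = 23.362 mol.
Mass of CO2 = 23.362 mol × 44.01 g/mol = 1028.2 g.

1028 g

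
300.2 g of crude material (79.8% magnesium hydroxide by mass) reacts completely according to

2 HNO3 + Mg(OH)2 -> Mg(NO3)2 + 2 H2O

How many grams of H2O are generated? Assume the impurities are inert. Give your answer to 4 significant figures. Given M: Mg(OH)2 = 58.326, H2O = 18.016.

148.0 g

Mass of pure Mg(OH)2 = 300.2 g × 0.798 = 239.56 g.
n(Mg(OH)2) = 239.56 g / 58.326 g/mol = 4.1073 mol.
From the equation the Mg(OH)2:H2O mole ratio is 1:2, so n(H2O) = 4.1073 × 2/1 = 8.2145 mol.
Mass of H2O = 8.2145 mol × 18.016 g/mol = 147.99 g.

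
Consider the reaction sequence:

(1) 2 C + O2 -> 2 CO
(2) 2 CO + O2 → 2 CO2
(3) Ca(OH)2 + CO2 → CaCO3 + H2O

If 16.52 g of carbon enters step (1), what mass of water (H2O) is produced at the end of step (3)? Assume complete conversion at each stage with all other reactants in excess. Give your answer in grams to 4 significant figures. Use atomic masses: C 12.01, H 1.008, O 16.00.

M(C) = 12.01 g/mol.
M(H2O) = 2(1.008) + 16.00 = 18.016 g/mol.
n(C) = 16.52 / 12.01 = 1.3755 mol.
Reaction (1): C→CO ratio 2:2 ⇒ n(CO) = 1.3755 mol.
Reaction (2): CO→CO2 ratio 2:2 ⇒ n(CO2) = 1.3755 mol.
Reaction (3): CO2→H2O ratio 1:1 ⇒ n(H2O) = 1.3755 mol.
Mass of H2O = 1.3755 × 18.016 = 24.781 g.

24.78 g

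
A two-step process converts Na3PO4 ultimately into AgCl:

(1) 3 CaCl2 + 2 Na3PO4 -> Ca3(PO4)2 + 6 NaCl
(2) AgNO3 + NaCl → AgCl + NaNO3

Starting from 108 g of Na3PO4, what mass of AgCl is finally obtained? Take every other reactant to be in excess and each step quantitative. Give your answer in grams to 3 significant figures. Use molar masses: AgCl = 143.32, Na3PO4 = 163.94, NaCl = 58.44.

n(Na3PO4) = 108.0 / 163.94 = 0.6588 mol.
Step 1 gives a 2:6 ratio of Na3PO4 to NaCl, so n(NaCl) = 1.976 mol.
In step 2 the NaCl:AgCl ratio is 1:1, so n(AgCl) = 1.976 mol.
Mass of AgCl = 1.976 × 143.32 = 283.2 g.

283 g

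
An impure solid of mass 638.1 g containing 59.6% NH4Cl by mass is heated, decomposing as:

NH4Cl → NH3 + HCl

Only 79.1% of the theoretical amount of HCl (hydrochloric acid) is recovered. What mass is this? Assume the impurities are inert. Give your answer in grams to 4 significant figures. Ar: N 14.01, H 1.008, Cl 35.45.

Pure NH4Cl available = 638.1 g × 0.596 = 380.31 g.
M(NH4Cl) = 14.01 + 4(1.008) + 35.45 = 53.492 g/mol.
M(HCl) = 1.008 + 35.45 = 36.458 g/mol.
n(NH4Cl) = 380.31 g / 53.492 g/mol = 7.1096 mol.
From the equation the NH4Cl:HCl mole ratio is 1:1, so n(HCl) = 7.1096 × 1/1 = 7.1096 mol.
Mass of HCl = 7.1096 mol × 36.458 g/mol = 259.20 g.
Actual mass collected = 259.20 g × 0.791 = 205.03 g.

205.0 g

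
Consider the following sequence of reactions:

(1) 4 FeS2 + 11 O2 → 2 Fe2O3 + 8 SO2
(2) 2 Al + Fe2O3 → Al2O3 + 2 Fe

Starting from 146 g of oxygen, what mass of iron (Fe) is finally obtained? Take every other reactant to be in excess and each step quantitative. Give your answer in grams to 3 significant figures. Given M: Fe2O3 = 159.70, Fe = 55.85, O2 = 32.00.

n(O2) = 146.0 / 32.00 = 4.562 mol.
Step 1 gives a 11:2 ratio of O2 to Fe2O3, so n(Fe2O3) = 0.8295 mol.
In step 2 the Fe2O3:Fe ratio is 1:2, so n(Fe) = 1.659 mol.
Mass of Fe = 1.659 × 55.85 = 92.66 g.

92.7 g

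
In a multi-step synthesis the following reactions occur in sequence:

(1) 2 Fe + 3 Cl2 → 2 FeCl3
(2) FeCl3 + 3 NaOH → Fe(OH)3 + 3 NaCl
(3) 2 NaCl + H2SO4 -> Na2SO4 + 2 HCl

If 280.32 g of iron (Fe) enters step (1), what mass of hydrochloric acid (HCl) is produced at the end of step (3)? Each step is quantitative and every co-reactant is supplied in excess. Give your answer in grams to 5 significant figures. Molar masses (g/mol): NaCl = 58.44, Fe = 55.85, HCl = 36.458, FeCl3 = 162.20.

n(Fe) = 280.32 / 55.85 = 5.01916 mol.
Reaction (1): Fe→FeCl3 ratio 2:2 ⇒ n(FeCl3) = 5.01916 mol.
Reaction (2): FeCl3→NaCl ratio 1:3 ⇒ n(NaCl) = 15.0575 mol.
Reaction (3): NaCl→HCl ratio 2:2 ⇒ n(HCl) = 15.0575 mol.
Mass of HCl = 15.0575 × 36.458 = 548.965 g.

548.97 g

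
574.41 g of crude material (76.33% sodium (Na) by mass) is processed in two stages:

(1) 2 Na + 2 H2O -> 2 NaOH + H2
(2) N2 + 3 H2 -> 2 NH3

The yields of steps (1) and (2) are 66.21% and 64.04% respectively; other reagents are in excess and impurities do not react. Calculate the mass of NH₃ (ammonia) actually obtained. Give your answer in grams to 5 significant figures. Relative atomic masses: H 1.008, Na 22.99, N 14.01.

45.914 g

Pure Na = 574.41 × 0.7633 = 438.447 g.
M(Na) = 22.99 g/mol.
M(NH3) = 14.01 + 3(1.008) = 17.034 g/mol.
n(Na) = 438.447 / 22.99 = 19.0712 mol.
Step 1 (Na:H2 = 2:1): theoretical n(H2) = 9.53561 mol; at 66.21% yield, n(H2) = 6.31352 mol.
Step 2 (H2:NH3 = 3:2): theoretical n(NH3) = 4.20902 mol, so theoretical mass = 4.20902 × 17.034 = 71.6964 g.
At 64.04% yield, actual mass of NH3 = 71.6964 × 0.6404 = 45.9144 g.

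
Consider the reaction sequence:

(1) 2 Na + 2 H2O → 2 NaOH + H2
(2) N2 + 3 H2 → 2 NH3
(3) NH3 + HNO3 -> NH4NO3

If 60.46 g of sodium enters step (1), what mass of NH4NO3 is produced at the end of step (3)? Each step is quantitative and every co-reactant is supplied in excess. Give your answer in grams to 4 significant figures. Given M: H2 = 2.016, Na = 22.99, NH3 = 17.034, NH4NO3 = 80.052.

n(Na) = 60.46 / 22.99 = 2.6298 mol.
Reaction (1): Na→H2 ratio 2:1 ⇒ n(H2) = 1.3149 mol.
Reaction (2): H2→NH3 ratio 3:2 ⇒ n(NH3) = 0.87661 mol.
Reaction (3): NH3→NH4NO3 ratio 1:1 ⇒ n(NH4NO3) = 0.87661 mol.
Mass of NH4NO3 = 0.87661 × 80.052 = 70.175 g.

70.17 g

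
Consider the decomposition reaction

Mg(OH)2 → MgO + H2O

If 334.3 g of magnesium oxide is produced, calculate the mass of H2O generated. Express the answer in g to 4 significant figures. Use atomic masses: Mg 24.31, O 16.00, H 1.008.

M(MgO) = 24.31 + 16.00 = 40.31 g/mol.
M(H2O) = 2(1.008) + 16.00 = 18.016 g/mol.
n(MgO) = 334.30 g / 40.31 g/mol = 8.2932 mol.
From the equation the MgO:H2O mole ratio is 1:1, so n(H2O) = 8.2932 × 1/1 = 8.2932 mol.
Mass of H2O = 8.2932 mol × 18.016 g/mol = 149.41 g.

149.4 g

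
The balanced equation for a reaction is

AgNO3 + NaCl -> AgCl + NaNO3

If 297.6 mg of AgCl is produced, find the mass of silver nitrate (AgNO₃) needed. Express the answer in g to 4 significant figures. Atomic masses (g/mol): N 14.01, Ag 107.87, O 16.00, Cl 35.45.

0.3528 g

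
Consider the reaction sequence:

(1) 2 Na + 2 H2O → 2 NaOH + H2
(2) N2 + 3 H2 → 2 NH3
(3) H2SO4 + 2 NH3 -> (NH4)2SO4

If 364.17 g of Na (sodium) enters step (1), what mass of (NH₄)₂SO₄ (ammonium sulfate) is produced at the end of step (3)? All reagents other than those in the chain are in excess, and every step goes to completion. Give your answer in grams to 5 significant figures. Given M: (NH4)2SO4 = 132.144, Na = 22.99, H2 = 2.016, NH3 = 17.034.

n(Na) = 364.17 / 22.99 = 15.8404 mol.
Reaction (1): Na→H2 ratio 2:1 ⇒ n(H2) = 7.92018 mol.
Reaction (2): H2→NH3 ratio 3:2 ⇒ n(NH3) = 5.28012 mol.
Reaction (3): NH3→(NH4)2SO4 ratio 2:1 ⇒ n((NH4)2SO4) = 2.64006 mol.
Mass of (NH4)2SO4 = 2.64006 × 132.144 = 348.868 g.

348.87 g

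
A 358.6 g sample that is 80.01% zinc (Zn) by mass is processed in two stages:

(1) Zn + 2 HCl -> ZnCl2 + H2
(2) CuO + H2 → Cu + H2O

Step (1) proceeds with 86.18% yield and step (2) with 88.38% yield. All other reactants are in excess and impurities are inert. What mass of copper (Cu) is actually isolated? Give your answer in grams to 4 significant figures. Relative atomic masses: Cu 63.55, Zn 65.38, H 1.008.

212.4 g

Pure Zn = 358.6 × 0.8001 = 286.92 g.
M(Zn) = 65.38 g/mol.
M(Cu) = 63.55 g/mol.
n(Zn) = 286.92 / 65.38 = 4.3884 mol.
Step 1 (Zn:H2 = 1:1): theoretical n(H2) = 4.3884 mol; at 86.18% yield, n(H2) = 3.7820 mol.
Step 2 (H2:Cu = 1:1): theoretical n(Cu) = 3.7820 mol, so theoretical mass = 3.7820 × 63.55 = 240.34 g.
At 88.38% yield, actual mass of Cu = 240.34 × 0.8838 = 212.42 g.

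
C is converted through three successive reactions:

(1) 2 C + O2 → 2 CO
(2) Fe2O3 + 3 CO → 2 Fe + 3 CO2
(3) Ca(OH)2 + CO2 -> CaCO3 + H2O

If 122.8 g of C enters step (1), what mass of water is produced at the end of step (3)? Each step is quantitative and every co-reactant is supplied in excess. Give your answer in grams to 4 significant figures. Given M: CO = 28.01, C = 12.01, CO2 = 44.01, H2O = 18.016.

n(C) = 122.8 / 12.01 = 10.225 mol.
Reaction (1): C→CO ratio 2:2 ⇒ n(CO) = 10.225 mol.
Reaction (2): CO→CO2 ratio 3:3 ⇒ n(CO2) = 10.225 mol.
Reaction (3): CO2→H2O ratio 1:1 ⇒ n(H2O) = 10.225 mol.
Mass of H2O = 10.225 × 18.016 = 184.21 g.

184.2 g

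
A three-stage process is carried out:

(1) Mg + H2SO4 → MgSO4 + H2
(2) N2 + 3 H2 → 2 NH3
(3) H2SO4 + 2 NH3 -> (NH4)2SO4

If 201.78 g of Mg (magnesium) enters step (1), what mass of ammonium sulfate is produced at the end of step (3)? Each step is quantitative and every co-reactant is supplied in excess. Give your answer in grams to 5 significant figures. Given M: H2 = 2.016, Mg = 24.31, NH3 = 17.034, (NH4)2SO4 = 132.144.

365.61 g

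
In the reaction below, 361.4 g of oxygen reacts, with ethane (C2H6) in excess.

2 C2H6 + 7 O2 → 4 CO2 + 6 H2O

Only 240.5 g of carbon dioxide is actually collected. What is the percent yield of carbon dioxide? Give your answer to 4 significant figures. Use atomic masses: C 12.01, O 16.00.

M(O2) = 2(16.00) = 32.00 g/mol.
M(CO2) = 12.01 + 2(16.00) = 44.01 g/mol.
n(O2) = 361.40 g / 32.00 g/mol = 11.294 mol.
From the equation the O2:CO2 mole ratio is 7:4, so n(CO2) = 11.294 × 4/7 = 6.4536 mol.
Mass of CO2 = 6.4536 mol × 44.01 g/mol = 284.02 g.
This is the theoretical yield. Percent yield = 240.5 g / 284.02 g × 100% = 84.677%.

84.68 %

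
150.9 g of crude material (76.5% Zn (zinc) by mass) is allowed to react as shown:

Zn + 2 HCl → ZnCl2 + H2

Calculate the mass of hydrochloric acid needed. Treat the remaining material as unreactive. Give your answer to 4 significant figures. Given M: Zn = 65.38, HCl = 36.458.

128.7 g

Mass of pure Zn = 150.9 g × 0.765 = 115.44 g.
n(Zn) = 115.44 g / 65.38 g/mol = 1.7657 mol.
From the equation the Zn:HCl mole ratio is 1:2, so n(HCl) = 1.7657 × 2/1 = 3.5313 mol.
Mass of HCl = 3.5313 mol × 36.458 g/mol = 128.74 g.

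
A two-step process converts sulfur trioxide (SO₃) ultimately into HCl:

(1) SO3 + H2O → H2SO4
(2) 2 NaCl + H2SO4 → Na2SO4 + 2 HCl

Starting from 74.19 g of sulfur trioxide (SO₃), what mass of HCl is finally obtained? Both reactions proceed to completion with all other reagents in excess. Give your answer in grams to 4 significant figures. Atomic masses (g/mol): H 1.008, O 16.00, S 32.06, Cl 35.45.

67.57 g

M(SO3) = 32.06 + 3(16.00) = 80.06 g/mol.
M(HCl) = 1.008 + 35.45 = 36.458 g/mol.
n(SO3) = 74.190 / 80.06 = 0.92668 mol.
Step 1 gives a 1:1 ratio of SO3 to H2SO4, so n(H2SO4) = 0.92668 mol.
In step 2 the H2SO4:HCl ratio is 1:2, so n(HCl) = 1.8534 mol.
Mass of HCl = 1.8534 × 36.458 = 67.570 g.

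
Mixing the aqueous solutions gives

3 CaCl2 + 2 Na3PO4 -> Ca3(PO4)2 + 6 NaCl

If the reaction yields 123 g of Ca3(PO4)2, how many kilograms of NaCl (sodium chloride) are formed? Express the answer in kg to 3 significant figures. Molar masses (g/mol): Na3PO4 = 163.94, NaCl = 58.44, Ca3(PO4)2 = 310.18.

n(Ca3(PO4)2) = 123.0 g / 310.18 g/mol = 0.3965 mol.
From the equation the Ca3(PO4)2:NaCl mole ratio is 1:6, so n(NaCl) = 0.3965 × 6/1 = 2.379 mol.
Mass of NaCl = 2.379 mol × 58.44 g/mol = 139.0 g.
Converting to kg: 139.0 g = 0.139 kg.

0.139 kg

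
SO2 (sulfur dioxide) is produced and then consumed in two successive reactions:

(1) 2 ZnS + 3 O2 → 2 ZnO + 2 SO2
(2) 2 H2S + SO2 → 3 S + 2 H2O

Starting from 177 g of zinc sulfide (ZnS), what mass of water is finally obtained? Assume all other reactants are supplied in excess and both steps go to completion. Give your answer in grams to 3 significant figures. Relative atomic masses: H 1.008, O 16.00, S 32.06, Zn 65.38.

65.5 g

M(ZnS) = 65.38 + 32.06 = 97.44 g/mol.
M(H2O) = 2(1.008) + 16.00 = 18.016 g/mol.
n(ZnS) = 177.0 / 97.44 = 1.817 mol.
Step 1 gives a 2:2 ratio of ZnS to SO2, so n(SO2) = 1.817 mol.
In step 2 the SO2:H2O ratio is 1:2, so n(H2O) = 3.633 mol.
Mass of H2O = 3.633 × 18.016 = 65.45 g.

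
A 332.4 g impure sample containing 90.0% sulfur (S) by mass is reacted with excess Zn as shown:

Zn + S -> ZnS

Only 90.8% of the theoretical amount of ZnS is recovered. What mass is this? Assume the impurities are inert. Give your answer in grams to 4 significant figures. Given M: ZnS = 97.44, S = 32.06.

825.6 g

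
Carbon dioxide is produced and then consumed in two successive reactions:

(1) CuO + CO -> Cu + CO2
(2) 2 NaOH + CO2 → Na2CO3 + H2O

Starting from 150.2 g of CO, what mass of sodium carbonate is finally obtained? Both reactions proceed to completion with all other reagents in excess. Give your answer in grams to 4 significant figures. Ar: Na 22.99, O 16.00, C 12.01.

568.4 g

M(CO) = 12.01 + 16.00 = 28.01 g/mol.
M(Na2CO3) = 2(22.99) + 12.01 + 3(16.00) = 105.99 g/mol.
n(CO) = 150.20 / 28.01 = 5.3624 mol.
Step 1 gives a 1:1 ratio of CO to CO2, so n(CO2) = 5.3624 mol.
In step 2 the CO2:Na2CO3 ratio is 1:1, so n(Na2CO3) = 5.3624 mol.
Mass of Na2CO3 = 5.3624 × 105.99 = 568.36 g.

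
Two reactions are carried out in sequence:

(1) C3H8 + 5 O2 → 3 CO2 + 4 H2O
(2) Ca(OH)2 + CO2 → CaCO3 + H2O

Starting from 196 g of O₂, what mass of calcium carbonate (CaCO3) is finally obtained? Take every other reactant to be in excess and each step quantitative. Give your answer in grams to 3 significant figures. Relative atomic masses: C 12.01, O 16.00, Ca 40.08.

M(O2) = 2(16.00) = 32.00 g/mol.
M(CaCO3) = 40.08 + 12.01 + 3(16.00) = 100.09 g/mol.
n(O2) = 196.0 / 32.00 = 6.125 mol.
Step 1 gives a 5:3 ratio of O2 to CO2, so n(CO2) = 3.675 mol.
In step 2 the CO2:CaCO3 ratio is 1:1, so n(CaCO3) = 3.675 mol.
Mass of CaCO3 = 3.675 × 100.09 = 367.8 g.

368 g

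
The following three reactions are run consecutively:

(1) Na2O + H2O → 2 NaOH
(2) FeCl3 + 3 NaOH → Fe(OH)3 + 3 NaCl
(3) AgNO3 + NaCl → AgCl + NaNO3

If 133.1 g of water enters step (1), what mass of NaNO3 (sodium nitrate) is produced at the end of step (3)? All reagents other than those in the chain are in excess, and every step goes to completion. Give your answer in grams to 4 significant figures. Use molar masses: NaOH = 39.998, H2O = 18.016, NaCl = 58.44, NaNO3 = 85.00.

n(H2O) = 133.1 / 18.016 = 7.3879 mol.
Reaction (1): H2O→NaOH ratio 1:2 ⇒ n(NaOH) = 14.776 mol.
Reaction (2): NaOH→NaCl ratio 3:3 ⇒ n(NaCl) = 14.776 mol.
Reaction (3): NaCl→NaNO3 ratio 1:1 ⇒ n(NaNO3) = 14.776 mol.
Mass of NaNO3 = 14.776 × 85.00 = 1255.9 g.

1256 g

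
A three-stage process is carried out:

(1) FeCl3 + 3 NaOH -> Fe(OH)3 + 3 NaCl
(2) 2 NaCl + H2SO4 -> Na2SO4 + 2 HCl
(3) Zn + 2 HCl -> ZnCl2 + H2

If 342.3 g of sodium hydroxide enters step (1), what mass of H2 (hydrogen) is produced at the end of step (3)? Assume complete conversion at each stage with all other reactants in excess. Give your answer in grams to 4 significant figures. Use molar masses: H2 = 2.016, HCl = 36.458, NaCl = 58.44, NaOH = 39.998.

8.626 g

n(NaOH) = 342.3 / 39.998 = 8.5579 mol.
Reaction (1): NaOH→NaCl ratio 3:3 ⇒ n(NaCl) = 8.5579 mol.
Reaction (2): NaCl→HCl ratio 2:2 ⇒ n(HCl) = 8.5579 mol.
Reaction (3): HCl→H2 ratio 2:1 ⇒ n(H2) = 4.2790 mol.
Mass of H2 = 4.2790 × 2.016 = 8.6264 g.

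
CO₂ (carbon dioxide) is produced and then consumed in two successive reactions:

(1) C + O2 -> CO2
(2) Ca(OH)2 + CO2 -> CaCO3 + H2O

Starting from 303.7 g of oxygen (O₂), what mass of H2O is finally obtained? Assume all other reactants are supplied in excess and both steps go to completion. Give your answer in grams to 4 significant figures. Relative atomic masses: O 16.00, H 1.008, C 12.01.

171.0 g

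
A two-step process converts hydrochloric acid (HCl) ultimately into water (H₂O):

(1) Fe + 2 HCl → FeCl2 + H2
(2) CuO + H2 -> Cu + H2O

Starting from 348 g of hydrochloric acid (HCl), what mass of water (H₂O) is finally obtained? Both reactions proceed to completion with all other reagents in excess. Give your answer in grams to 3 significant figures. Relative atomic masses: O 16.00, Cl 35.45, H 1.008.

86.0 g

M(HCl) = 1.008 + 35.45 = 36.458 g/mol.
M(H2O) = 2(1.008) + 16.00 = 18.016 g/mol.
n(HCl) = 348.0 / 36.458 = 9.545 mol.
Step 1 gives a 2:1 ratio of HCl to H2, so n(H2) = 4.773 mol.
In step 2 the H2:H2O ratio is 1:1, so n(H2O) = 4.773 mol.
Mass of H2O = 4.773 × 18.016 = 85.98 g.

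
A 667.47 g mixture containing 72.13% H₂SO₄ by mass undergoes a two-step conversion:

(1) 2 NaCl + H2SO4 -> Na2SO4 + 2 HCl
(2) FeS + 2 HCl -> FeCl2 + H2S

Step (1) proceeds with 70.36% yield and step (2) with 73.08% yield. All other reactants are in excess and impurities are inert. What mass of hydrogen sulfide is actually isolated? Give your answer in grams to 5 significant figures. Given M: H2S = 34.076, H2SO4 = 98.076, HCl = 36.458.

86.012 g

Pure H2SO4 = 667.47 × 0.7213 = 481.446 g.
n(H2SO4) = 481.446 / 98.076 = 4.90891 mol.
Step 1 (H2SO4:HCl = 1:2): theoretical n(HCl) = 9.81782 mol; at 70.36% yield, n(HCl) = 6.90782 mol.
Step 2 (HCl:H2S = 2:1): theoretical n(H2S) = 3.45391 mol, so theoretical mass = 3.45391 × 34.076 = 117.695 g.
At 73.08% yield, actual mass of H2S = 117.695 × 0.7308 = 86.0118 g.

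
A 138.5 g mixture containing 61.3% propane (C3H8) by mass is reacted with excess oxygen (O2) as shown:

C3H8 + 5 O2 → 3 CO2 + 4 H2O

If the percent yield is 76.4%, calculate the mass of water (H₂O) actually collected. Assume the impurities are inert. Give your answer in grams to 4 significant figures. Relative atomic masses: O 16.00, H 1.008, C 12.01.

Pure C3H8 available = 138.5 g × 0.613 = 84.900 g.
M(C3H8) = 3(12.01) + 8(1.008) = 44.094 g/mol.
M(H2O) = 2(1.008) + 16.00 = 18.016 g/mol.
n(C3H8) = 84.900 g / 44.094 g/mol = 1.9254 mol.
From the equation the C3H8:H2O mole ratio is 1:4, so n(H2O) = 1.9254 × 4/1 = 7.7018 mol.
Mass of H2O = 7.7018 mol × 18.016 g/mol = 138.76 g.
Actual mass collected = 138.76 g × 0.764 = 106.01 g.

106.0 g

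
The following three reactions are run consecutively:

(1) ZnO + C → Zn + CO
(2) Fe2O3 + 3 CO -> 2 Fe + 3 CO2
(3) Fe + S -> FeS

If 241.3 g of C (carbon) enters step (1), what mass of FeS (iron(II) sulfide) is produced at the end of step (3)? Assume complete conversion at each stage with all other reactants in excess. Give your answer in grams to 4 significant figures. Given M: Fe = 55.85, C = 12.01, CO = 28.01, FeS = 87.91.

n(C) = 241.3 / 12.01 = 20.092 mol.
Reaction (1): C→CO ratio 1:1 ⇒ n(CO) = 20.092 mol.
Reaction (2): CO→Fe ratio 3:2 ⇒ n(Fe) = 13.394 mol.
Reaction (3): Fe→FeS ratio 1:1 ⇒ n(FeS) = 13.394 mol.
Mass of FeS = 13.394 × 87.91 = 1177.5 g.

1178 g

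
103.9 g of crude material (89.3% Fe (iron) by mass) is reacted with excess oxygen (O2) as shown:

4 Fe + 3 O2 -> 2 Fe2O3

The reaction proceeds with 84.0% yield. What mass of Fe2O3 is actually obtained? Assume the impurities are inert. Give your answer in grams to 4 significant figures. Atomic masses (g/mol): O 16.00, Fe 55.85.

111.4 g

Pure Fe available = 103.9 g × 0.893 = 92.783 g.
M(Fe) = 55.85 g/mol.
M(Fe2O3) = 2(55.85) + 3(16.00) = 159.70 g/mol.
n(Fe) = 92.783 g / 55.85 g/mol = 1.6613 mol.
From the equation the Fe:Fe2O3 mole ratio is 4:2, so n(Fe2O3) = 1.6613 × 2/4 = 0.83064 mol.
Mass of Fe2O3 = 0.83064 mol × 159.70 g/mol = 132.65 g.
Actual mass collected = 132.65 g × 0.840 = 111.43 g.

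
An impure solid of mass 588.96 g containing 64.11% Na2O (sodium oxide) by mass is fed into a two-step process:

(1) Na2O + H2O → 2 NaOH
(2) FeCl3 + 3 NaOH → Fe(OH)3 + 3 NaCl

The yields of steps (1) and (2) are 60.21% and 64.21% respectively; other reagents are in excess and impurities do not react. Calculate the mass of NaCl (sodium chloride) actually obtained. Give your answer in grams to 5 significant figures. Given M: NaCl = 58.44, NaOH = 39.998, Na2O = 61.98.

275.28 g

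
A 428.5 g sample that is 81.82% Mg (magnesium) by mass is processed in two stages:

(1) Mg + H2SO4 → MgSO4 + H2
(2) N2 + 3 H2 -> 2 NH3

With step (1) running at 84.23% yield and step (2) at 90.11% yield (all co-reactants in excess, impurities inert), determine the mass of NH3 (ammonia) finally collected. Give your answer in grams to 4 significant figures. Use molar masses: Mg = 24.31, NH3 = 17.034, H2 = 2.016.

Pure Mg = 428.5 × 0.8182 = 350.60 g.
n(Mg) = 350.60 / 24.31 = 14.422 mol.
Step 1 (Mg:H2 = 1:1): theoretical n(H2) = 14.422 mol; at 84.23% yield, n(H2) = 12.148 mol.
Step 2 (H2:NH3 = 3:2): theoretical n(NH3) = 8.0984 mol, so theoretical mass = 8.0984 × 17.034 = 137.95 g.
At 90.11% yield, actual mass of NH3 = 137.95 × 0.9011 = 124.31 g.

124.3 g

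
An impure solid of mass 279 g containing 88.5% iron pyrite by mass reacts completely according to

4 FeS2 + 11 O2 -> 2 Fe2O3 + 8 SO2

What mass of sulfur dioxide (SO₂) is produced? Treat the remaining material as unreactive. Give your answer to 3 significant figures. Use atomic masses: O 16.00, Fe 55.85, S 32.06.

Mass of pure FeS2 = 279 g × 0.885 = 246.9 g.
M(FeS2) = 55.85 + 2(32.06) = 119.97 g/mol.
M(SO2) = 32.06 + 2(16.00) = 64.06 g/mol.
n(FeS2) = 246.9 g / 119.97 g/mol = 2.058 mol.
From the equation the FeS2:SO2 mole ratio is 4:8, so n(SO2) = 2.058 × 8/4 = 4.116 mol.
Mass of SO2 = 4.116 mol × 64.06 g/mol = 263.7 g.

264 g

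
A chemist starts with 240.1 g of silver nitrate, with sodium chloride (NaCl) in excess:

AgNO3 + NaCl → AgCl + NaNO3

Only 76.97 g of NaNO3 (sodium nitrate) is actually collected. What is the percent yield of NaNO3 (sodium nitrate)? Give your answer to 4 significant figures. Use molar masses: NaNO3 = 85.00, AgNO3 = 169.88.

n(AgNO3) = 240.10 g / 169.88 g/mol = 1.4134 mol.
From the equation the AgNO3:NaNO3 mole ratio is 1:1, so n(NaNO3) = 1.4134 × 1/1 = 1.4134 mol.
Mass of NaNO3 = 1.4134 mol × 85.00 g/mol = 120.13 g.
This is the theoretical yield. Percent yield = 76.97 g / 120.13 g × 100% = 64.070%.

64.07 %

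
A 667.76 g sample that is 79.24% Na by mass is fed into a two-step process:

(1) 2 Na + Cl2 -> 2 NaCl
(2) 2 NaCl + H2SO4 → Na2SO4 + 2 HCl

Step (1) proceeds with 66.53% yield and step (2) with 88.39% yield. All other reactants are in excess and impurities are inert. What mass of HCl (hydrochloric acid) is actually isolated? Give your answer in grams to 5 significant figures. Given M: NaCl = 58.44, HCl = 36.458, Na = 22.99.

Pure Na = 667.76 × 0.7924 = 529.133 g.
n(Na) = 529.133 / 22.99 = 23.0158 mol.
Step 1 (Na:NaCl = 2:2): theoretical n(NaCl) = 23.0158 mol; at 66.53% yield, n(NaCl) = 15.3124 mol.
Step 2 (NaCl:HCl = 2:2): theoretical n(HCl) = 15.3124 mol, so theoretical mass = 15.3124 × 36.458 = 558.260 g.
At 88.39% yield, actual mass of HCl = 558.260 × 0.8839 = 493.446 g.

493.45 g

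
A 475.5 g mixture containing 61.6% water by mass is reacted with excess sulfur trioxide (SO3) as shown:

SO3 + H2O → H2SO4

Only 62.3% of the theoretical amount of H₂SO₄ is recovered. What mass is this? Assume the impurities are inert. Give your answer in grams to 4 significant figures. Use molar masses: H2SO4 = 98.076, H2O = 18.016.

Pure H2O available = 475.5 g × 0.616 = 292.91 g.
n(H2O) = 292.91 g / 18.016 g/mol = 16.258 mol.
From the equation the H2O:H2SO4 mole ratio is 1:1, so n(H2SO4) = 16.258 × 1/1 = 16.258 mol.
Mass of H2SO4 = 16.258 mol × 98.076 g/mol = 1594.5 g.
Actual mass collected = 1594.5 g × 0.623 = 993.40 g.

993.4 g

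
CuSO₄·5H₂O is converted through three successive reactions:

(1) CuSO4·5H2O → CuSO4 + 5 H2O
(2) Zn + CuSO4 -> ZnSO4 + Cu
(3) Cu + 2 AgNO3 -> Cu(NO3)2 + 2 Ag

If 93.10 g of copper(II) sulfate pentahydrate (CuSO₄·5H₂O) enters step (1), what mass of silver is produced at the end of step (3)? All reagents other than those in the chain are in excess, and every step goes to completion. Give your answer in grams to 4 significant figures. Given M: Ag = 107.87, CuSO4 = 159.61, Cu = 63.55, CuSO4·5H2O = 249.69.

80.44 g

n(CuSO4·5H2O) = 93.10 / 249.69 = 0.37286 mol.
Reaction (1): CuSO4·5H2O→CuSO4 ratio 1:1 ⇒ n(CuSO4) = 0.37286 mol.
Reaction (2): CuSO4→Cu ratio 1:1 ⇒ n(Cu) = 0.37286 mol.
Reaction (3): Cu→Ag ratio 1:2 ⇒ n(Ag) = 0.74572 mol.
Mass of Ag = 0.74572 × 107.87 = 80.441 g.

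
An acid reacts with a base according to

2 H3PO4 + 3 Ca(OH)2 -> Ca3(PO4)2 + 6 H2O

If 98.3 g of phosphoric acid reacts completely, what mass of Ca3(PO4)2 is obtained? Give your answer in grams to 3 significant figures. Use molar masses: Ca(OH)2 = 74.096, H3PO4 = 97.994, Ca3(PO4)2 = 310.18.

156 g

n(H3PO4) = 98.30 g / 97.994 g/mol = 1.003 mol.
From the equation the H3PO4:Ca3(PO4)2 mole ratio is 2:1, so n(Ca3(PO4)2) = 1.003 × 1/2 = 0.5016 mol.
Mass of Ca3(PO4)2 = 0.5016 mol × 310.18 g/mol = 155.6 g.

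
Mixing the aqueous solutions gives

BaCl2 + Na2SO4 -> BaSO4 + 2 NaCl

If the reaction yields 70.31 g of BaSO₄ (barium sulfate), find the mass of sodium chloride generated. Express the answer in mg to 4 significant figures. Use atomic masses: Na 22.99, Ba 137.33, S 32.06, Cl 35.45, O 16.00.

35210 mg

M(BaSO4) = 137.33 + 32.06 + 4(16.00) = 233.39 g/mol.
M(NaCl) = 22.99 + 35.45 = 58.44 g/mol.
n(BaSO4) = 70.310 g / 233.39 g/mol = 0.30126 mol.
From the equation the BaSO4:NaCl mole ratio is 1:2, so n(NaCl) = 0.30126 × 2/1 = 0.60251 mol.
Mass of NaCl = 0.60251 mol × 58.44 g/mol = 35.211 g.
Converting to mg: 35.211 g = 35210 mg.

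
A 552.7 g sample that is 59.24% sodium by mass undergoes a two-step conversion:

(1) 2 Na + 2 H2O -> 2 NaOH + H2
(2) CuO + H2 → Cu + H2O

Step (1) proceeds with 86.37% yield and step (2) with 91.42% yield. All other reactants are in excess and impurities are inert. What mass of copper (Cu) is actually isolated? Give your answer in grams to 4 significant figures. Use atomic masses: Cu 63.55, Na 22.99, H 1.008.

Pure Na = 552.7 × 0.5924 = 327.42 g.
M(Na) = 22.99 g/mol.
M(Cu) = 63.55 g/mol.
n(Na) = 327.42 / 22.99 = 14.242 mol.
Step 1 (Na:H2 = 2:1): theoretical n(H2) = 7.1209 mol; at 86.37% yield, n(H2) = 6.1503 mol.
Step 2 (H2:Cu = 1:1): theoretical n(Cu) = 6.1503 mol, so theoretical mass = 6.1503 × 63.55 = 390.85 g.
At 91.42% yield, actual mass of Cu = 390.85 × 0.9142 = 357.32 g.

357.3 g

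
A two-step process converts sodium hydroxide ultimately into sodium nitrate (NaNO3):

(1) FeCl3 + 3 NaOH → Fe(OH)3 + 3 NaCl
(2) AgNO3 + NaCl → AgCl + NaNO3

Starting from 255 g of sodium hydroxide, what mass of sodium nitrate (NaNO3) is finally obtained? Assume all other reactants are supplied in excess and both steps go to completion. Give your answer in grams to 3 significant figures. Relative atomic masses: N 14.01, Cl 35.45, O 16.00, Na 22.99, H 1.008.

542 g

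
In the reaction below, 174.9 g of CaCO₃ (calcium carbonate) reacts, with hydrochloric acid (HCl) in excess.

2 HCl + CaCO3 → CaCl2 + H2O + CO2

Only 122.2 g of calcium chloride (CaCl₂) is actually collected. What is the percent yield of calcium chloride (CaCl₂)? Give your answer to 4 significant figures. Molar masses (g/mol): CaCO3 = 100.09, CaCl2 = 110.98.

63.01 %

n(CaCO3) = 174.90 g / 100.09 g/mol = 1.7474 mol.
From the equation the CaCO3:CaCl2 mole ratio is 1:1, so n(CaCl2) = 1.7474 × 1/1 = 1.7474 mol.
Mass of CaCl2 = 1.7474 mol × 110.98 g/mol = 193.93 g.
This is the theoretical yield. Percent yield = 122.2 g / 193.93 g × 100% = 63.013%.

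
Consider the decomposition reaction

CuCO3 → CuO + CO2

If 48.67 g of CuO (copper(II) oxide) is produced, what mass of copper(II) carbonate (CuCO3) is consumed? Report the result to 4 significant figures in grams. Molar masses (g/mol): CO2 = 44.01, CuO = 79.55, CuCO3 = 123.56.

75.60 g

n(CuO) = 48.670 g / 79.55 g/mol = 0.61182 mol.
From the equation the CuO:CuCO3 mole ratio is 1:1, so n(CuCO3) = 0.61182 × 1/1 = 0.61182 mol.
Mass of CuCO3 = 0.61182 mol × 123.56 g/mol = 75.596 g.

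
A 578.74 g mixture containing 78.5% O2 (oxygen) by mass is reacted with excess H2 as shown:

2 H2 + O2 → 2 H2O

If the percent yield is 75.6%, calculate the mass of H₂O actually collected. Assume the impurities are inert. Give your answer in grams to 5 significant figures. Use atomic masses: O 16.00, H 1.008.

Pure O2 available = 578.74 g × 0.785 = 454.311 g.
M(O2) = 2(16.00) = 32.00 g/mol.
M(H2O) = 2(1.008) + 16.00 = 18.016 g/mol.
n(O2) = 454.311 g / 32.00 g/mol = 14.1972 mol.
From the equation the O2:H2O mole ratio is 1:2, so n(H2O) = 14.1972 × 2/1 = 28.3944 mol.
Mass of H2O = 28.3944 mol × 18.016 g/mol = 511.554 g.
Actual mass collected = 511.554 g × 0.756 = 386.735 g.

386.73 g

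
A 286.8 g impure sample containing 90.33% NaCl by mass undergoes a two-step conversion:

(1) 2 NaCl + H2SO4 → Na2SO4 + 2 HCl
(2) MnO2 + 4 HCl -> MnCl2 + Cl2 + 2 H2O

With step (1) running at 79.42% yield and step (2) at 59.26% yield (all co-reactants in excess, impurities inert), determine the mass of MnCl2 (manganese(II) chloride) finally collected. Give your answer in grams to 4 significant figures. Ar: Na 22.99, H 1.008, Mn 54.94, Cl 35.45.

Pure NaCl = 286.8 × 0.9033 = 259.07 g.
M(NaCl) = 22.99 + 35.45 = 58.44 g/mol.
M(MnCl2) = 54.94 + 2(35.45) = 125.84 g/mol.
n(NaCl) = 259.07 / 58.44 = 4.4330 mol.
Step 1 (NaCl:HCl = 2:2): theoretical n(HCl) = 4.4330 mol; at 79.42% yield, n(HCl) = 3.5207 mol.
Step 2 (HCl:MnCl2 = 4:1): theoretical n(MnCl2) = 0.88018 mol, so theoretical mass = 0.88018 × 125.84 = 110.76 g.
At 59.26% yield, actual mass of MnCl2 = 110.76 × 0.5926 = 65.637 g.

65.64 g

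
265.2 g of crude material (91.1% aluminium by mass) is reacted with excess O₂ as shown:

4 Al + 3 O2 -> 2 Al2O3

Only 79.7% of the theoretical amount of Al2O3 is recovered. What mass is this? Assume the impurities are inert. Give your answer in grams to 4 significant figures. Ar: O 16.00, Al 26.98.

363.8 g

Pure Al available = 265.2 g × 0.911 = 241.60 g.
M(Al) = 26.98 g/mol.
M(Al2O3) = 2(26.98) + 3(16.00) = 101.96 g/mol.
n(Al) = 241.60 g / 26.98 g/mol = 8.9547 mol.
From the equation the Al:Al2O3 mole ratio is 4:2, so n(Al2O3) = 8.9547 × 2/4 = 4.4773 mol.
Mass of Al2O3 = 4.4773 mol × 101.96 g/mol = 456.51 g.
Actual mass collected = 456.51 g × 0.797 = 363.84 g.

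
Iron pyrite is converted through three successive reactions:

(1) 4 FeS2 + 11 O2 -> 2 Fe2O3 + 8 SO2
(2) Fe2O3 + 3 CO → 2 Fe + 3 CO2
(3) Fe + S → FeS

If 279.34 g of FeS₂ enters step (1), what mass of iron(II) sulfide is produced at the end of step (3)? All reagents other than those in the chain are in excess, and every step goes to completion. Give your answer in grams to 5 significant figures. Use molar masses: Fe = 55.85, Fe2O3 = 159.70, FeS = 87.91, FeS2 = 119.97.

204.69 g

n(FeS2) = 279.34 / 119.97 = 2.32842 mol.
Reaction (1): FeS2→Fe2O3 ratio 4:2 ⇒ n(Fe2O3) = 1.16421 mol.
Reaction (2): Fe2O3→Fe ratio 1:2 ⇒ n(Fe) = 2.32842 mol.
Reaction (3): Fe→FeS ratio 1:1 ⇒ n(FeS) = 2.32842 mol.
Mass of FeS = 2.32842 × 87.91 = 204.691 g.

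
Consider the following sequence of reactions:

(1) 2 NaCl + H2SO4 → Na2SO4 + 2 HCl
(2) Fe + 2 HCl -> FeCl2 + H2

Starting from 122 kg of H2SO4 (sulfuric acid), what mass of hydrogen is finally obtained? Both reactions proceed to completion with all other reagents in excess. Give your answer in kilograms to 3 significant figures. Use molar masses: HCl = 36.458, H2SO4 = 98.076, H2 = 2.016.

2.51 kg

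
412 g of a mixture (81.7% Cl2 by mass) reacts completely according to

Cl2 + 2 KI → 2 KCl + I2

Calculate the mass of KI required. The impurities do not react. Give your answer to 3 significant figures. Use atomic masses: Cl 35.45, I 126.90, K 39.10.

1580 g

Mass of pure Cl2 = 412 g × 0.817 = 336.6 g.
M(Cl2) = 2(35.45) = 70.90 g/mol.
M(KI) = 39.10 + 126.90 = 166.00 g/mol.
n(Cl2) = 336.6 g / 70.90 g/mol = 4.748 mol.
From the equation the Cl2:KI mole ratio is 1:2, so n(KI) = 4.748 × 2/1 = 9.495 mol.
Mass of KI = 9.495 mol × 166.00 g/mol = 1576 g.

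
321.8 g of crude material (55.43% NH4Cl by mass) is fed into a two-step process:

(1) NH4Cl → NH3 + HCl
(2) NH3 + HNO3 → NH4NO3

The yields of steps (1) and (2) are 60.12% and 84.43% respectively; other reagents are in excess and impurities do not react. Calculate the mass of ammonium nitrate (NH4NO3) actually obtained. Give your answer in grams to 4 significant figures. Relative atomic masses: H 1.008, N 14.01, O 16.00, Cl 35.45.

Pure NH4Cl = 321.8 × 0.5543 = 178.37 g.
M(NH4Cl) = 14.01 + 4(1.008) + 35.45 = 53.492 g/mol.
M(NH4NO3) = 2(14.01) + 4(1.008) + 3(16.00) = 80.052 g/mol.
n(NH4Cl) = 178.37 / 53.492 = 3.3346 mol.
Step 1 (NH4Cl:NH3 = 1:1): theoretical n(NH3) = 3.3346 mol; at 60.12% yield, n(NH3) = 2.0048 mol.
Step 2 (NH3:NH4NO3 = 1:1): theoretical n(NH4NO3) = 2.0048 mol, so theoretical mass = 2.0048 × 80.052 = 160.48 g.
At 84.43% yield, actual mass of NH4NO3 = 160.48 × 0.8443 = 135.50 g.

135.5 g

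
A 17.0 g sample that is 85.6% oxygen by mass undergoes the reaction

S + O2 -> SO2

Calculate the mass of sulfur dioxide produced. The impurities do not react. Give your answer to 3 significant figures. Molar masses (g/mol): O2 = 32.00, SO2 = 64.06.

29.1 g

Mass of pure O2 = 17.0 g × 0.856 = 14.55 g.
n(O2) = 14.55 g / 32.00 g/mol = 0.4547 mol.
From the equation the O2:SO2 mole ratio is 1:1, so n(SO2) = 0.4547 × 1/1 = 0.4547 mol.
Mass of SO2 = 0.4547 mol × 64.06 g/mol = 29.13 g.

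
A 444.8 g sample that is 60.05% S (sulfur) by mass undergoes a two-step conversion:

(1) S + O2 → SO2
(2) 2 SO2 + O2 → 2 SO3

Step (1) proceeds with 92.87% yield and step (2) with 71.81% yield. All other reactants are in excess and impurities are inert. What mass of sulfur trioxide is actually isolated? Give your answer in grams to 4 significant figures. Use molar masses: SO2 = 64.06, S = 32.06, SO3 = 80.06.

444.8 g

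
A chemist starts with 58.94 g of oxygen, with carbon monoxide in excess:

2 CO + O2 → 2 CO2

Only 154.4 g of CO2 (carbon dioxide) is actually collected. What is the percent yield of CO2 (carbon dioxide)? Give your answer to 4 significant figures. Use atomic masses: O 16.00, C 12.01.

M(O2) = 2(16.00) = 32.00 g/mol.
M(CO2) = 12.01 + 2(16.00) = 44.01 g/mol.
n(O2) = 58.940 g / 32.00 g/mol = 1.8419 mol.
From the equation the O2:CO2 mole ratio is 1:2, so n(CO2) = 1.8419 × 2/1 = 3.6837 mol.
Mass of CO2 = 3.6837 mol × 44.01 g/mol = 162.12 g.
This is the theoretical yield. Percent yield = 154.4 g / 162.12 g × 100% = 95.237%.

95.24 %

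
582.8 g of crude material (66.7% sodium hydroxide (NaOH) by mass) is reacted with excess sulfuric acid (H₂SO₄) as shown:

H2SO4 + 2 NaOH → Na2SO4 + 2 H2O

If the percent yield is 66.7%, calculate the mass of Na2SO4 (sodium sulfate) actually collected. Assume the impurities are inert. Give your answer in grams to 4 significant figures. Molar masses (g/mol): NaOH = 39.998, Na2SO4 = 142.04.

Pure NaOH available = 582.8 g × 0.667 = 388.73 g.
n(NaOH) = 388.73 g / 39.998 g/mol = 9.7187 mol.
From the equation the NaOH:Na2SO4 mole ratio is 2:1, so n(Na2SO4) = 9.7187 × 1/2 = 4.8593 mol.
Mass of Na2SO4 = 4.8593 mol × 142.04 g/mol = 690.22 g.
Actual mass collected = 690.22 g × 0.667 = 460.38 g.

460.4 g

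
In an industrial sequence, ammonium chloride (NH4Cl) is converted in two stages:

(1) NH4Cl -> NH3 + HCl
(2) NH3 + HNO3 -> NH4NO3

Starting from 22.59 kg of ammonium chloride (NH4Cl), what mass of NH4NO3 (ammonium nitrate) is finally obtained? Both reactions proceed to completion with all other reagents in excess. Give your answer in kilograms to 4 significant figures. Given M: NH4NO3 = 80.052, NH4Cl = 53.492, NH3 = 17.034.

33.81 kg

22.59 kg = 22590 g.
n(NH4Cl) = 22590 / 53.492 = 422.31 mol.
Step 1 gives a 1:1 ratio of NH4Cl to NH3, so n(NH3) = 422.31 mol.
In step 2 the NH3:NH4NO3 ratio is 1:1, so n(NH4NO3) = 422.31 mol.
Mass of NH4NO3 = 422.31 × 80.052 = 33806 g = 33.81 kg.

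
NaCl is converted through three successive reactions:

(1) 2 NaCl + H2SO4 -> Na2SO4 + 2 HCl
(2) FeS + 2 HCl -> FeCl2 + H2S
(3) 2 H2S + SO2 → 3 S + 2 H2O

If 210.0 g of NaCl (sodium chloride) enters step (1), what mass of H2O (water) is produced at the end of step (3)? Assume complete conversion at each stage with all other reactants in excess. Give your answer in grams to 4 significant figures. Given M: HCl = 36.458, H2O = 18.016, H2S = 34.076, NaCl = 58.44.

n(NaCl) = 210.0 / 58.44 = 3.5934 mol.
Reaction (1): NaCl→HCl ratio 2:2 ⇒ n(HCl) = 3.5934 mol.
Reaction (2): HCl→H2S ratio 2:1 ⇒ n(H2S) = 1.7967 mol.
Reaction (3): H2S→H2O ratio 2:2 ⇒ n(H2O) = 1.7967 mol.
Mass of H2O = 1.7967 × 18.016 = 32.370 g.

32.37 g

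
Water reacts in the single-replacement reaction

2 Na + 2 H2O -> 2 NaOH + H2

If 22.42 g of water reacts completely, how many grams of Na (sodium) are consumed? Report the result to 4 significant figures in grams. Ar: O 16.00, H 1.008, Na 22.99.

28.61 g

M(H2O) = 2(1.008) + 16.00 = 18.016 g/mol.
M(Na) = 22.99 g/mol.
n(H2O) = 22.420 g / 18.016 g/mol = 1.2444 mol.
From the equation the H2O:Na mole ratio is 2:2, so n(Na) = 1.2444 × 2/2 = 1.2444 mol.
Mass of Na = 1.2444 mol × 22.99 g/mol = 28.610 g.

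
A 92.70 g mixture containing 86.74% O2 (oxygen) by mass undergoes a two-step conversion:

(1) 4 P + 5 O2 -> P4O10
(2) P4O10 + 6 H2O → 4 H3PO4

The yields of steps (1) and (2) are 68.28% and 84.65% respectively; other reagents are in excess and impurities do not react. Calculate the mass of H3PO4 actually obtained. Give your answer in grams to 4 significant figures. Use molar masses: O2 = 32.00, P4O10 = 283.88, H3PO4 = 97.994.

113.9 g

Pure O2 = 92.70 × 0.8674 = 80.408 g.
n(O2) = 80.408 / 32.00 = 2.5127 mol.
Step 1 (O2:P4O10 = 5:1): theoretical n(P4O10) = 0.50255 mol; at 68.28% yield, n(P4O10) = 0.34314 mol.
Step 2 (P4O10:H3PO4 = 1:4): theoretical n(H3PO4) = 1.3726 mol, so theoretical mass = 1.3726 × 97.994 = 134.50 g.
At 84.65% yield, actual mass of H3PO4 = 134.50 × 0.8465 = 113.86 g.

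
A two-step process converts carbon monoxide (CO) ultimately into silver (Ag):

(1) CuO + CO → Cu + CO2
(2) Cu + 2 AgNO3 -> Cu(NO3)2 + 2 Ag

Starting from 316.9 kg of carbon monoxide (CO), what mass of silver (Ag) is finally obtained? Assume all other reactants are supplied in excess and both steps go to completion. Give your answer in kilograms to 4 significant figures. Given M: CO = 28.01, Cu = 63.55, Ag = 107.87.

316.9 kg = 316900 g.
n(CO) = 316900 / 28.01 = 11314 mol.
Step 1 gives a 1:1 ratio of CO to Cu, so n(Cu) = 11314 mol.
In step 2 the Cu:Ag ratio is 1:2, so n(Ag) = 22628 mol.
Mass of Ag = 22628 × 107.87 = 2.4408 × 10^6 g = 2441 kg.

2441 kg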